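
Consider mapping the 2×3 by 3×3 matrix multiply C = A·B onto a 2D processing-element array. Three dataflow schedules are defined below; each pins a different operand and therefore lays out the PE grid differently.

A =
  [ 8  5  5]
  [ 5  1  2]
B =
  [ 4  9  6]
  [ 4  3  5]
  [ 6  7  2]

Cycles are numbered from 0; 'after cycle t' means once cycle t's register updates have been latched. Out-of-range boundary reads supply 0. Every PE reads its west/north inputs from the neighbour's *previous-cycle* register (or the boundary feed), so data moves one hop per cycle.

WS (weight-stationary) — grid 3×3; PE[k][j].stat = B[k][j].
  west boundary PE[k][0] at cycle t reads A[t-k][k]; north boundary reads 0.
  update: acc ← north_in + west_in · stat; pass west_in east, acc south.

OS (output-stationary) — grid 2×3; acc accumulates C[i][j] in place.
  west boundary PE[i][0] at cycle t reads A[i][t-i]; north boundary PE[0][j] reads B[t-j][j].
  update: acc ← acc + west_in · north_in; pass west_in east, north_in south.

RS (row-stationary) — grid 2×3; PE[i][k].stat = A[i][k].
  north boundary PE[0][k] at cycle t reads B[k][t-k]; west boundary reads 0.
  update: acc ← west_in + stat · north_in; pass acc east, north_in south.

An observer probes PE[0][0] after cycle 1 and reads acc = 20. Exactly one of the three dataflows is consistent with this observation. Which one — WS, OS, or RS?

dataflow = WS

Under WS (3×3), PE[0][0]:
  cycle 0: PE[0][0] → acc 32, east 8, south 32
  cycle 1: PE[0][0] → acc 20, east 5, south 20
Under OS (2×3), PE[0][0]:
  cycle 0: PE[0][0] → acc 32, east 8, south 4
  cycle 1: PE[0][0] → acc 52, east 5, south 4
Under RS (2×3), PE[0][0]:
  cycle 0: PE[0][0] → acc 32, east 32, south 4
  cycle 1: PE[0][0] → acc 72, east 72, south 9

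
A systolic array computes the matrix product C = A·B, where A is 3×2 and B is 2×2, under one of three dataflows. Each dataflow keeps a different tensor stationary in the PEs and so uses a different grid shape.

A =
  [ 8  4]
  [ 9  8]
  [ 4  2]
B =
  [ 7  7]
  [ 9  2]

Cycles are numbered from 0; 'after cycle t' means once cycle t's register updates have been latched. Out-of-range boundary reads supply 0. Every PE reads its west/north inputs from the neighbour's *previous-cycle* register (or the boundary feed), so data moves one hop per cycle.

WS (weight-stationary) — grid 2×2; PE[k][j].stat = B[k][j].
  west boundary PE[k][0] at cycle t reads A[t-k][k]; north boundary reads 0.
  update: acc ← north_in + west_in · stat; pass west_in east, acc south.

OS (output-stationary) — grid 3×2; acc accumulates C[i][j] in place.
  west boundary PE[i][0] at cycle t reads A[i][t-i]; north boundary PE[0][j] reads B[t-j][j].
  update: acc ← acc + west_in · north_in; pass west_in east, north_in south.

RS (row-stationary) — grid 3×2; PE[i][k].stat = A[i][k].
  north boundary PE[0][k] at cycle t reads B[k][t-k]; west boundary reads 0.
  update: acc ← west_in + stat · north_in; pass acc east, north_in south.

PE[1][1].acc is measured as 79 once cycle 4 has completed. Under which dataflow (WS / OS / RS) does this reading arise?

dataflow = OS

WS [2×2] PE[1][1] across cycles:
  cycle 0: PE[1][1] → acc 0, east 0, south 0
  cycle 1: PE[1][1] → acc 0, east 0, south 0
  cycle 2: PE[1][1] → acc 64, east 4, south 64
  cycle 3: PE[1][1] → acc 79, east 8, south 79
  cycle 4: PE[1][1] → acc 32, east 2, south 32
OS [3×2] PE[1][1] across cycles:
  cycle 0: PE[1][1] → acc 0, east 0, south 0
  cycle 1: PE[1][1] → acc 0, east 0, south 0
  cycle 2: PE[1][1] → acc 63, east 9, south 7
  cycle 3: PE[1][1] → acc 79, east 8, south 2
  cycle 4: PE[1][1] → acc 79, east 0, south 0
RS [3×2] PE[1][1] across cycles:
  cycle 0: PE[1][1] → acc 0, east 0, south 0
  cycle 1: PE[1][1] → acc 0, east 0, south 0
  cycle 2: PE[1][1] → acc 135, east 135, south 9
  cycle 3: PE[1][1] → acc 79, east 79, south 2
  cycle 4: PE[1][1] → acc 0, east 0, south 0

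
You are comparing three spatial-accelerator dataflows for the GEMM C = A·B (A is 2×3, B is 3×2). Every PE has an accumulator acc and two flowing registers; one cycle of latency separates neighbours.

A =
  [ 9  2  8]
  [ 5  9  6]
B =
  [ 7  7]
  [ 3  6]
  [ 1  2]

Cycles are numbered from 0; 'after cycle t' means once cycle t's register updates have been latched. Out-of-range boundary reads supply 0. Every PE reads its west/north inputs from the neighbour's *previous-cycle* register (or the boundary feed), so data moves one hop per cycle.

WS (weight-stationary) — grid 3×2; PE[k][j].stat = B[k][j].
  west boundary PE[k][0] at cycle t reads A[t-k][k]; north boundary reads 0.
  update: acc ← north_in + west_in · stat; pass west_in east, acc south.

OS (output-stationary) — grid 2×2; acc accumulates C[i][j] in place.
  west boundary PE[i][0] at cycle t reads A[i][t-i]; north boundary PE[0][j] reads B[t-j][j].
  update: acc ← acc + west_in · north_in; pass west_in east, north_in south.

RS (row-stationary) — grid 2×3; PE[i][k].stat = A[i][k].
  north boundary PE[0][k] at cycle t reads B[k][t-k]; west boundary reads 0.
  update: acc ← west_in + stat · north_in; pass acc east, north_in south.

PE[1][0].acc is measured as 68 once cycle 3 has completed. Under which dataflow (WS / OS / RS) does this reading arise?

WS (3×2 grid), PE[1][0]:
  cycle 0: PE[1][0] → acc 0, east 0, south 0
  cycle 1: PE[1][0] → acc 69, east 2, south 69
  cycle 2: PE[1][0] → acc 62, east 9, south 62
  cycle 3: PE[1][0] → acc 0, east 0, south 0
OS (2×2 grid), PE[1][0]:
  cycle 0: PE[1][0] → acc 0, east 0, south 0
  cycle 1: PE[1][0] → acc 35, east 5, south 7
  cycle 2: PE[1][0] → acc 62, east 9, south 3
  cycle 3: PE[1][0] → acc 68, east 6, south 1
RS (2×3 grid), PE[1][0]:
  cycle 0: PE[1][0] → acc 0, east 0, south 0
  cycle 1: PE[1][0] → acc 35, east 35, south 7
  cycle 2: PE[1][0] → acc 35, east 35, south 7
  cycle 3: PE[1][0] → acc 0, east 0, south 0

dataflow = OS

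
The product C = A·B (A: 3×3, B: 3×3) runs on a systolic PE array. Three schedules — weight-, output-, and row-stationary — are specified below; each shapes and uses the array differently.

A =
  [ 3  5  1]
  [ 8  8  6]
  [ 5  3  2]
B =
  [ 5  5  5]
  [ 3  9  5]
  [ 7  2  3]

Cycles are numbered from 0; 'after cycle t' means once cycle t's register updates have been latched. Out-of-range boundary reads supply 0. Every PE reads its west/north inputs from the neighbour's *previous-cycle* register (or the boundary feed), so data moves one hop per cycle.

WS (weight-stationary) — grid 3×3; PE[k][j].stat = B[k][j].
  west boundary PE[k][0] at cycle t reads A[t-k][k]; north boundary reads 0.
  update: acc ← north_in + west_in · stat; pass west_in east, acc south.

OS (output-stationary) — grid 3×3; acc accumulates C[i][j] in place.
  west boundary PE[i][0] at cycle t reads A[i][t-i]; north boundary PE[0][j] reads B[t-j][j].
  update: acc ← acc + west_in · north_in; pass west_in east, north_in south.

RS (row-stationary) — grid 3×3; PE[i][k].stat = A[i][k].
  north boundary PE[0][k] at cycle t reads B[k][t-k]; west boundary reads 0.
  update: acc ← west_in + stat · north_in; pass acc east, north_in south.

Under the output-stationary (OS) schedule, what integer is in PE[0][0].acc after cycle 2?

OS 3×3: PE[0][0] cycle-by-cycle (with neighbour feeds):
  step 0 · PE0,0: acc=15; fwd→3 fwd↓5
  step 1 · PE0,0: acc=30; fwd→5 fwd↓3
  step 2 · PE0,0: acc=37; fwd→1 fwd↓7

PE[0][0].acc = 37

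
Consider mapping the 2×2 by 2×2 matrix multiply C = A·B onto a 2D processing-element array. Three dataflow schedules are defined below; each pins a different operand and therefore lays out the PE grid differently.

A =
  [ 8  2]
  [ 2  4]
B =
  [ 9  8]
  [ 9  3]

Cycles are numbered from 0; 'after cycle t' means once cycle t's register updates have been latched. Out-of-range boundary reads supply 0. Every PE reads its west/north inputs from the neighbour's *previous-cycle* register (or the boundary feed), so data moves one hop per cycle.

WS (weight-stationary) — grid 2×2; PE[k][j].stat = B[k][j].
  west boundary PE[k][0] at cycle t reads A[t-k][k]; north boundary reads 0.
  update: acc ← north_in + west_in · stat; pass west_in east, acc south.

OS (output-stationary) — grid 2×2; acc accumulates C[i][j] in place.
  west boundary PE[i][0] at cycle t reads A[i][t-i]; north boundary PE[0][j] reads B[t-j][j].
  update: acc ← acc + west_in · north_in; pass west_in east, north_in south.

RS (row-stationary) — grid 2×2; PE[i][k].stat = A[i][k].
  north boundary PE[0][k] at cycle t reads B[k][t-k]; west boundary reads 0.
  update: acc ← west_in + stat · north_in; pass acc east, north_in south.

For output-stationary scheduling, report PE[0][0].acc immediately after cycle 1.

PE[0][0].acc = 90

OS 2×2: PE[0][0] cycle-by-cycle (with neighbour feeds):
  step 0 · PE0,0: acc=72; fwd→8 fwd↓9
  step 1 · PE0,0: acc=90; fwd→2 fwd↓9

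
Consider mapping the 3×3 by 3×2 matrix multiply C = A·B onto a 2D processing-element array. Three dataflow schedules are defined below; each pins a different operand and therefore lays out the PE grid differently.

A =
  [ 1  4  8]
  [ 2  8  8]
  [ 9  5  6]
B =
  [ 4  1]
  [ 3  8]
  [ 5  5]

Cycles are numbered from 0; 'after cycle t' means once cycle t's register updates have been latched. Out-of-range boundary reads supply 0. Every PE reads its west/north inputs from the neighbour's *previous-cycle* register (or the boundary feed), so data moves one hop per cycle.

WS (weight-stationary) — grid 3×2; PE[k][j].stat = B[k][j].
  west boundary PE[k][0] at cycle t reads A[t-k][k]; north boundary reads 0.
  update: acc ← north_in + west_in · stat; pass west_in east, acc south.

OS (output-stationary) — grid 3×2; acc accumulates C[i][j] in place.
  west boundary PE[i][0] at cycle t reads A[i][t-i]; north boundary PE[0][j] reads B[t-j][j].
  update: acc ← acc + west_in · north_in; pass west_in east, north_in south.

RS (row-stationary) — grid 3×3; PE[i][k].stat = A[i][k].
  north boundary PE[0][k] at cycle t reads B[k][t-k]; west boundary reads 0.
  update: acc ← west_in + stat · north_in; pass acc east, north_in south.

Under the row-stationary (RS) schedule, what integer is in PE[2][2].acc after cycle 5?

RS 3×3: PE[2][2] cycle-by-cycle (with neighbour feeds):
  [0] (1,2) acc=0 (h:0 v:0)
  [0] (2,1) acc=0 (h:0 v:0)
  [0] (2,2) acc=0 (h:0 v:0)
  [1] (1,2) acc=0 (h:0 v:0)
  [1] (2,1) acc=0 (h:0 v:0)
  [1] (2,2) acc=0 (h:0 v:0)
  [2] (1,2) acc=0 (h:0 v:0)
  [2] (2,1) acc=0 (h:0 v:0)
  [2] (2,2) acc=0 (h:0 v:0)
  [3] (1,2) acc=72 (h:72 v:5)
  [3] (2,1) acc=51 (h:51 v:3)
  [3] (2,2) acc=0 (h:0 v:0)
  [4] (1,2) acc=106 (h:106 v:5)
  [4] (2,1) acc=49 (h:49 v:8)
  [4] (2,2) acc=81 (h:81 v:5)
  [5] (1,2) acc=0 (h:0 v:0)
  [5] (2,1) acc=0 (h:0 v:0)
  [5] (2,2) acc=79 (h:79 v:5)

PE[2][2].acc = 79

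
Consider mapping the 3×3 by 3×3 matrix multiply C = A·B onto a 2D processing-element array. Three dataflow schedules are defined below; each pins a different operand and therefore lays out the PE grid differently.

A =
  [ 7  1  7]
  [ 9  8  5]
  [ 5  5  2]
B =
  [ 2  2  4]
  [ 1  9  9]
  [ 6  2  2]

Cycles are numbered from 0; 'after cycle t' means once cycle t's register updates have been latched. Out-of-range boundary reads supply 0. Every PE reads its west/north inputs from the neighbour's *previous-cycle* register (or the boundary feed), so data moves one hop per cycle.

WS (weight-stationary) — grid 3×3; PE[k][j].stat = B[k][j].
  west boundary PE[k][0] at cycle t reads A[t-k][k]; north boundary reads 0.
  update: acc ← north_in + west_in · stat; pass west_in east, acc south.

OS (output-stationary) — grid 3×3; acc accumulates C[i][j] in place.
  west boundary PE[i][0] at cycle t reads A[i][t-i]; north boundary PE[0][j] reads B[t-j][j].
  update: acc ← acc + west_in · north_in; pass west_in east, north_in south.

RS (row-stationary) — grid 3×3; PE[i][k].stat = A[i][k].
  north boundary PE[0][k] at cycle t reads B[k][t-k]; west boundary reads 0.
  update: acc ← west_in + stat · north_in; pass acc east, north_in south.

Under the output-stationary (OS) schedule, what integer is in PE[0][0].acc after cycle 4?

PE[0][0].acc = 57

OS on a 3×3 grid — tracing PE[0][0] and its feeders:
  cycle 0: PE[0][0] → acc 14, east 7, south 2
  cycle 1: PE[0][0] → acc 15, east 1, south 1
  cycle 2: PE[0][0] → acc 57, east 7, south 6
  cycle 3: PE[0][0] → acc 57, east 0, south 0
  cycle 4: PE[0][0] → acc 57, east 0, south 0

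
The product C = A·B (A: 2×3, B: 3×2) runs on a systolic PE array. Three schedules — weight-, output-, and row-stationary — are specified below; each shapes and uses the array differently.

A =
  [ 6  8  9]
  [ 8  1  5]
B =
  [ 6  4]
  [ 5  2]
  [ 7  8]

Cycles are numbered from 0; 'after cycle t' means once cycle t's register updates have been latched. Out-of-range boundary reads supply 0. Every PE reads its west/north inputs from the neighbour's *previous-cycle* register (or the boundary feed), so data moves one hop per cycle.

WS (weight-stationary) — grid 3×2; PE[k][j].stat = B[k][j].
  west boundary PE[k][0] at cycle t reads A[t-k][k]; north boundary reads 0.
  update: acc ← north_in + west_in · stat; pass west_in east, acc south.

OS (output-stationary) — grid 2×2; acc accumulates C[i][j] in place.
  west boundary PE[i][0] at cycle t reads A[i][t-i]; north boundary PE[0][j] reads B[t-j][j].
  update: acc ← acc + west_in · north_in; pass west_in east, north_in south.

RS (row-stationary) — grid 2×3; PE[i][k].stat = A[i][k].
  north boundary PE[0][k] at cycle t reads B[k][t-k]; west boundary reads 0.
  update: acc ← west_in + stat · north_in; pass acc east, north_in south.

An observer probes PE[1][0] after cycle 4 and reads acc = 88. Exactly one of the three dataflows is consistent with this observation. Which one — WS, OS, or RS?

dataflow = OS

Under WS (3×2), PE[1][0]:
  @0  [1,0]  acc 0  |  →0  ↓0
  @1  [1,0]  acc 76  |  →8  ↓76
  @2  [1,0]  acc 53  |  →1  ↓53
  @3  [1,0]  acc 0  |  →0  ↓0
  @4  [1,0]  acc 0  |  →0  ↓0
Under OS (2×2), PE[1][0]:
  @0  [1,0]  acc 0  |  →0  ↓0
  @1  [1,0]  acc 48  |  →8  ↓6
  @2  [1,0]  acc 53  |  →1  ↓5
  @3  [1,0]  acc 88  |  →5  ↓7
  @4  [1,0]  acc 88  |  →0  ↓0
Under RS (2×3), PE[1][0]:
  @0  [1,0]  acc 0  |  →0  ↓0
  @1  [1,0]  acc 48  |  →48  ↓6
  @2  [1,0]  acc 32  |  →32  ↓4
  @3  [1,0]  acc 0  |  →0  ↓0
  @4  [1,0]  acc 0  |  →0  ↓0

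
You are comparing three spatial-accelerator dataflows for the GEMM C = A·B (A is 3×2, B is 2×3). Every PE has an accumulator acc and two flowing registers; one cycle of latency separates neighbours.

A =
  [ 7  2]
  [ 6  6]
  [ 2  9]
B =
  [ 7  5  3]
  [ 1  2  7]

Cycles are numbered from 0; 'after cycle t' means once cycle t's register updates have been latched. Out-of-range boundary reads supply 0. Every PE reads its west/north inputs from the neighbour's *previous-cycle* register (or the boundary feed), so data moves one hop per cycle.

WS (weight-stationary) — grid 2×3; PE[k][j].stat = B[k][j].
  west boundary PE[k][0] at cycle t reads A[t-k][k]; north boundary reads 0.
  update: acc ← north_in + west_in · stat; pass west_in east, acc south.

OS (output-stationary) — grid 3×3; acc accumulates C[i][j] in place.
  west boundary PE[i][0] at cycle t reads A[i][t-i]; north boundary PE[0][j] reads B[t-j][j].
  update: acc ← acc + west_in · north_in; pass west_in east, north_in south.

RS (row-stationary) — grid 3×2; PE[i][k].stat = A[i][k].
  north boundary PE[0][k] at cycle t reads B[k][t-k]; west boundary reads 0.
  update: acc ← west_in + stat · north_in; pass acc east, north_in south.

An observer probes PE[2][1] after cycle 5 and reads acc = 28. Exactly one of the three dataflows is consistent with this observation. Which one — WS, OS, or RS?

WS (2×3): PE[2][1] does not exist.
Under OS (3×3), PE[2][1]:
  c0 r2c1: 0 / 0 / 0
  c1 r2c1: 0 / 0 / 0
  c2 r2c1: 0 / 0 / 0
  c3 r2c1: 10 / 2 / 5
  c4 r2c1: 28 / 9 / 2
  c5 r2c1: 28 / 0 / 0
Under RS (3×2), PE[2][1]:
  c0 r2c1: 0 / 0 / 0
  c1 r2c1: 0 / 0 / 0
  c2 r2c1: 0 / 0 / 0
  c3 r2c1: 23 / 23 / 1
  c4 r2c1: 28 / 28 / 2
  c5 r2c1: 69 / 69 / 7

dataflow = OS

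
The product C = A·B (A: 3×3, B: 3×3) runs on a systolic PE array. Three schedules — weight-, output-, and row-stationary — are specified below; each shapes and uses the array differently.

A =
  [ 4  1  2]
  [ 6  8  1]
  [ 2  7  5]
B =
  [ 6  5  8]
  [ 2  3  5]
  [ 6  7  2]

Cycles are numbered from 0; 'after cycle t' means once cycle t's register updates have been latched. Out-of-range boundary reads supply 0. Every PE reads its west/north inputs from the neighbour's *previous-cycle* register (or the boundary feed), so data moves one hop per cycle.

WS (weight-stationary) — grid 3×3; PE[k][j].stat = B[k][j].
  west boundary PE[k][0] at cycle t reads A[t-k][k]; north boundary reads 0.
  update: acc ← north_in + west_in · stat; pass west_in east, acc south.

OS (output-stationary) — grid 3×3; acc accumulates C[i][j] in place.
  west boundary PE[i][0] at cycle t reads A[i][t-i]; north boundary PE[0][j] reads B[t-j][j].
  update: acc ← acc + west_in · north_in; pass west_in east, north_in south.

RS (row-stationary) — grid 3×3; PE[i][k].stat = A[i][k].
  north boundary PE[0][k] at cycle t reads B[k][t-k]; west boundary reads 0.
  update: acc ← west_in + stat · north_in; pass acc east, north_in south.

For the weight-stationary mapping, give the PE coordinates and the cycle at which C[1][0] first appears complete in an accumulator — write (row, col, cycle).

(row, col, cycle) = (2, 0, 3)

Under WS, C[1][0] lands at PE[2][0]:
  [0] (2,0) acc=0 (h:0 v:0)
  [1] (2,0) acc=0 (h:0 v:0)
  [2] (2,0) acc=38 (h:2 v:38)
  [3] (2,0) acc=58 (h:1 v:58)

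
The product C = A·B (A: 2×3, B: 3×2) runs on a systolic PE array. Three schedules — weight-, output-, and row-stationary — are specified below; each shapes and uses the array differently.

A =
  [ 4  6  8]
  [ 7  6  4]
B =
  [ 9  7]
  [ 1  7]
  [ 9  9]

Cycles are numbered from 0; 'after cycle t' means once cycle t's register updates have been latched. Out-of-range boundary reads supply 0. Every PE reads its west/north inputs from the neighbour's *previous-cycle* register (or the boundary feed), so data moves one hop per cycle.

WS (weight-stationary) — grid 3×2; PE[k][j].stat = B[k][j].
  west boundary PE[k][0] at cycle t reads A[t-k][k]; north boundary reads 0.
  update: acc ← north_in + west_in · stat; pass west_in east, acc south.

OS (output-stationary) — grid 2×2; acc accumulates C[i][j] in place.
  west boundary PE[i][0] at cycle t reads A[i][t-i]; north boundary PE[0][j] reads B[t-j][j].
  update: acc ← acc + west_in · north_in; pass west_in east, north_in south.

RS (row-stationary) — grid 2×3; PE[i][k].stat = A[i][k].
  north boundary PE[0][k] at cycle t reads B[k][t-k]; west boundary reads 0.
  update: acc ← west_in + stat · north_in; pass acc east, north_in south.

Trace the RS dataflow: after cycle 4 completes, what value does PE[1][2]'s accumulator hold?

PE[1][2].acc = 127

RS 2×3: PE[1][2] cycle-by-cycle (with neighbour feeds):
  c0 r0c2: 0 / 0 / 0
  c0 r1c1: 0 / 0 / 0
  c0 r1c2: 0 / 0 / 0
  c1 r0c2: 0 / 0 / 0
  c1 r1c1: 0 / 0 / 0
  c1 r1c2: 0 / 0 / 0
  c2 r0c2: 114 / 114 / 9
  c2 r1c1: 69 / 69 / 1
  c2 r1c2: 0 / 0 / 0
  c3 r0c2: 142 / 142 / 9
  c3 r1c1: 91 / 91 / 7
  c3 r1c2: 105 / 105 / 9
  c4 r0c2: 0 / 0 / 0
  c4 r1c1: 0 / 0 / 0
  c4 r1c2: 127 / 127 / 9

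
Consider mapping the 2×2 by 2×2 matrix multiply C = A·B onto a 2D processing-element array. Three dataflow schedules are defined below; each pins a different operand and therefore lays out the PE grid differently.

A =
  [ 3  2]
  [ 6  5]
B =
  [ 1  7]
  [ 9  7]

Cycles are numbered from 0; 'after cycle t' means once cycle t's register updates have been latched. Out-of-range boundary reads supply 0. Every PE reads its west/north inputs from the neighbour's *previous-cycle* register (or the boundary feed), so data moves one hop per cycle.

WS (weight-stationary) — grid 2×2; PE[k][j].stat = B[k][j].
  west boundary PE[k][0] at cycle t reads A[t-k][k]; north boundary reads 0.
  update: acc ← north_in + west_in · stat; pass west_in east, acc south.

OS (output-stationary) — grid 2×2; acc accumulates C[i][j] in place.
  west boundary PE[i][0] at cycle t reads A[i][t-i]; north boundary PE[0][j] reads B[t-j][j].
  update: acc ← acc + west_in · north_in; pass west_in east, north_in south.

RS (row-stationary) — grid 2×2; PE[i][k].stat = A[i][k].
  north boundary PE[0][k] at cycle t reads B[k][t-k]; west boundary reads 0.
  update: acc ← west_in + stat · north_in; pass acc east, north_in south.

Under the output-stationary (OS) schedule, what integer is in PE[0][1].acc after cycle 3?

OS (2×2). Following PE[0][1] plus its west/north inputs:
  @0  [0,0]  acc 3  |  →3  ↓1
  @0  [0,1]  acc 0  |  →0  ↓0
  @1  [0,0]  acc 21  |  →2  ↓9
  @1  [0,1]  acc 21  |  →3  ↓7
  @2  [0,0]  acc 21  |  →0  ↓0
  @2  [0,1]  acc 35  |  →2  ↓7
  @3  [0,0]  acc 21  |  →0  ↓0
  @3  [0,1]  acc 35  |  →0  ↓0

PE[0][1].acc = 35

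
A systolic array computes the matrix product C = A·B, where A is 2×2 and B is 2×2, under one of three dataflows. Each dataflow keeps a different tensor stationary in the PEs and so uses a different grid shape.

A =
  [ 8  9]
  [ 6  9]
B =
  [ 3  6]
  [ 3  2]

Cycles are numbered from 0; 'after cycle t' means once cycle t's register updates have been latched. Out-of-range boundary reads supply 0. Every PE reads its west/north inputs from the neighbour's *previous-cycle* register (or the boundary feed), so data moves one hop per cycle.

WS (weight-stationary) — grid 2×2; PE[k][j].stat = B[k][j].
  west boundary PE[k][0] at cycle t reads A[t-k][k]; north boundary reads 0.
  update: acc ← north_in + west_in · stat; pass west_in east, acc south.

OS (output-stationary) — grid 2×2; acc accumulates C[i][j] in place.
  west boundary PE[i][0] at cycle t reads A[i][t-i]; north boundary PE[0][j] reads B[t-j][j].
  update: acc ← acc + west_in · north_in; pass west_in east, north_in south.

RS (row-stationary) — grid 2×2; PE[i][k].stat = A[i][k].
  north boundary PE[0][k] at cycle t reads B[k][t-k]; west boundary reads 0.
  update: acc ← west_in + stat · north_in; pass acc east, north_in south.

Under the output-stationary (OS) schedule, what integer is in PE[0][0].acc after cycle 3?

PE[0][0].acc = 51

OS (2×2). Following PE[0][0] plus its west/north inputs:
  0: (0,0).acc=24  regs=<8,3>
  1: (0,0).acc=51  regs=<9,3>
  2: (0,0).acc=51  regs=<0,0>
  3: (0,0).acc=51  regs=<0,0>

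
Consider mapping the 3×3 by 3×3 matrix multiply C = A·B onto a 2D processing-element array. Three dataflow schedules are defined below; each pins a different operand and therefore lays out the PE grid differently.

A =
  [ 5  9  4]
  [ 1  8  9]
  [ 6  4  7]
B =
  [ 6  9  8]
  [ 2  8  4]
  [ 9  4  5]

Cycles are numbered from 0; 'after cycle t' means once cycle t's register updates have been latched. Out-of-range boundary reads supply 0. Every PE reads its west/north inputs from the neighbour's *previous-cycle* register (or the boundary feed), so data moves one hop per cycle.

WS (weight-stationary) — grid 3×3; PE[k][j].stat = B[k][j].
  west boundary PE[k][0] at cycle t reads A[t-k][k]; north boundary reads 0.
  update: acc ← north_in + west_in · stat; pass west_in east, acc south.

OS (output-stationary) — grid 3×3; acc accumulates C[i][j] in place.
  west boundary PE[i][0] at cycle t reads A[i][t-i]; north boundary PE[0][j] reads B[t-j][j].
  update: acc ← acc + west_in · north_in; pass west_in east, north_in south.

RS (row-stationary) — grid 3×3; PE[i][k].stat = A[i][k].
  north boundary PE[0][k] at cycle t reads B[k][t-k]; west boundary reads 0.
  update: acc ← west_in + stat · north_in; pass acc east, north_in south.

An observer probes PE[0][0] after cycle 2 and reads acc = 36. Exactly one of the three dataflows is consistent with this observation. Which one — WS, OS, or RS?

dataflow = WS

— WS: 3×3; PE[0][0] trace:
  after 0 — PE[0][0] acc=30, pass-E 5, pass-S 30
  after 1 — PE[0][0] acc=6, pass-E 1, pass-S 6
  after 2 — PE[0][0] acc=36, pass-E 6, pass-S 36
— OS: 3×3; PE[0][0] trace:
  after 0 — PE[0][0] acc=30, pass-E 5, pass-S 6
  after 1 — PE[0][0] acc=48, pass-E 9, pass-S 2
  after 2 — PE[0][0] acc=84, pass-E 4, pass-S 9
— RS: 3×3; PE[0][0] trace:
  after 0 — PE[0][0] acc=30, pass-E 30, pass-S 6
  after 1 — PE[0][0] acc=45, pass-E 45, pass-S 9
  after 2 — PE[0][0] acc=40, pass-E 40, pass-S 8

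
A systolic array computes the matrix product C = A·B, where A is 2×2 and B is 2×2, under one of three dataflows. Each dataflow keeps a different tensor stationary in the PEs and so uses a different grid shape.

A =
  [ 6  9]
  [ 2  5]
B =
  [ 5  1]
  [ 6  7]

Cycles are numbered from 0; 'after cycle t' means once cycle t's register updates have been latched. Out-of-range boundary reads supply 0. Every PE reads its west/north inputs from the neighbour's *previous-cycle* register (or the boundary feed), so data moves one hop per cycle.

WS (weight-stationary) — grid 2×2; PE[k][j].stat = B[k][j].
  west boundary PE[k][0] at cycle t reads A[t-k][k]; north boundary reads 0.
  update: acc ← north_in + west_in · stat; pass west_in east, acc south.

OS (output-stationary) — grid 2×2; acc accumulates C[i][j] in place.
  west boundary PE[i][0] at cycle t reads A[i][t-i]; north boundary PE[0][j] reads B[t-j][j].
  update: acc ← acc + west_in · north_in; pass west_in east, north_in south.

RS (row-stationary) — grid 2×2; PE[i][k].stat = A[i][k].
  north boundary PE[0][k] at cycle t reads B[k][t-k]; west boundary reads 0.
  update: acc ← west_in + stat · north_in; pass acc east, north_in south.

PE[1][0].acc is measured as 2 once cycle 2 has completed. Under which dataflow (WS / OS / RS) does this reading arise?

Under WS (2×2), PE[1][0]:
  t=0 PE[1][0]: acc=0 h=0 v=0
  t=1 PE[1][0]: acc=84 h=9 v=84
  t=2 PE[1][0]: acc=40 h=5 v=40
Under OS (2×2), PE[1][0]:
  t=0 PE[1][0]: acc=0 h=0 v=0
  t=1 PE[1][0]: acc=10 h=2 v=5
  t=2 PE[1][0]: acc=40 h=5 v=6
Under RS (2×2), PE[1][0]:
  t=0 PE[1][0]: acc=0 h=0 v=0
  t=1 PE[1][0]: acc=10 h=10 v=5
  t=2 PE[1][0]: acc=2 h=2 v=1

dataflow = RS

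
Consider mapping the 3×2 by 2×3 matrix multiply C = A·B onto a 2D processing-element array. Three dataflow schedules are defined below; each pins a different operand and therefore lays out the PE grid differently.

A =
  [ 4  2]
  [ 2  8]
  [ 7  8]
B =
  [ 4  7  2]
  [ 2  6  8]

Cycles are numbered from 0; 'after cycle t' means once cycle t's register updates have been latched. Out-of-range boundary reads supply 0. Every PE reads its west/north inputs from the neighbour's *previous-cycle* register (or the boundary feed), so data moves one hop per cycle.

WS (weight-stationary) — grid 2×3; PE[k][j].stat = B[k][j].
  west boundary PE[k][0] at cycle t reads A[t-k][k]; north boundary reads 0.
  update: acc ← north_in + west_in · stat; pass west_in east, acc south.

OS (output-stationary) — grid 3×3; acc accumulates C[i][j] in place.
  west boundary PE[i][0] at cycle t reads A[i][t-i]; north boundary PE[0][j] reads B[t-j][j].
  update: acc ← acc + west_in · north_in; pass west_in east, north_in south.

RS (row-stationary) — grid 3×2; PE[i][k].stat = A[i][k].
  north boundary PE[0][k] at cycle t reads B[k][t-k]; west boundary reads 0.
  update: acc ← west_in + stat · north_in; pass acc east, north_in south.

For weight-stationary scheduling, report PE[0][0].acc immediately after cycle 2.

PE[0][0].acc = 28

WS (2×3). Following PE[0][0] plus its west/north inputs:
  cycle 0: PE[0][0] → acc 16, east 4, south 16
  cycle 1: PE[0][0] → acc 8, east 2, south 8
  cycle 2: PE[0][0] → acc 28, east 7, south 28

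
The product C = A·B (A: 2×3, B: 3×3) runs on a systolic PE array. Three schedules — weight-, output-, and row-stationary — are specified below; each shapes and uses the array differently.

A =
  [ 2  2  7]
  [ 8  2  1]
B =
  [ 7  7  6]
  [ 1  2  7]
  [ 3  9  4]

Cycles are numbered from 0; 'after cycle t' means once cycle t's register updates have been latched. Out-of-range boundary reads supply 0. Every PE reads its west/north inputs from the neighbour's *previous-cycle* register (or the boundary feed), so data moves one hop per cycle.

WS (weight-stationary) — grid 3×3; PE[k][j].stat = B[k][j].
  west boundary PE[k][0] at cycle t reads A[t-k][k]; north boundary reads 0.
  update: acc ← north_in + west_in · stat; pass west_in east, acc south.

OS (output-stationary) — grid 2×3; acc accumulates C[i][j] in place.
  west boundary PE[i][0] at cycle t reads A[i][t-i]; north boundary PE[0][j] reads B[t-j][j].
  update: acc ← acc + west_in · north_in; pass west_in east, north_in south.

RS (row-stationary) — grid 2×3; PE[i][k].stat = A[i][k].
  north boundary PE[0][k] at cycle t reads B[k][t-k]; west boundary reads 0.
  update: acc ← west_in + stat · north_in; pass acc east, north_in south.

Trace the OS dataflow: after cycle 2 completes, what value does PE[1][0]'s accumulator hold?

PE[1][0].acc = 58

OS 2×3: PE[1][0] cycle-by-cycle (with neighbour feeds):
  c0 r0c0: 14 / 2 / 7
  c0 r1c0: 0 / 0 / 0
  c1 r0c0: 16 / 2 / 1
  c1 r1c0: 56 / 8 / 7
  c2 r0c0: 37 / 7 / 3
  c2 r1c0: 58 / 2 / 1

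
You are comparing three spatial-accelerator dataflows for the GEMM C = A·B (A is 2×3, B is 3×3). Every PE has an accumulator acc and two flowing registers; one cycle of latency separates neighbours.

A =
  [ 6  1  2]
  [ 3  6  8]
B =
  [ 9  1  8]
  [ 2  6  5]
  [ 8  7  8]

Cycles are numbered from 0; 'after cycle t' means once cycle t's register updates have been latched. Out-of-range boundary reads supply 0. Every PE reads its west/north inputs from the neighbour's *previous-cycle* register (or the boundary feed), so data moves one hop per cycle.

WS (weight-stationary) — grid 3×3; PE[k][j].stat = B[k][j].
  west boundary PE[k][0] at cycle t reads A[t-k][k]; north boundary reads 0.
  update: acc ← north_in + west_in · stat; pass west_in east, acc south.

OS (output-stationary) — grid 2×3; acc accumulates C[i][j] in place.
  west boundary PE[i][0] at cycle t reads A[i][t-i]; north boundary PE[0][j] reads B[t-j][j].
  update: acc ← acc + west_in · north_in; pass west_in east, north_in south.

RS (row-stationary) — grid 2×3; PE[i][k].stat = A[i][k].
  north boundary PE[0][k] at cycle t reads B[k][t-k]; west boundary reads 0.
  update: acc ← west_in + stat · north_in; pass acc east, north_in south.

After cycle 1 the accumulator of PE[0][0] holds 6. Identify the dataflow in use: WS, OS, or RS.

Under WS (3×3), PE[0][0]:
  cycle 0: PE[0][0] → acc 54, east 6, south 54
  cycle 1: PE[0][0] → acc 27, east 3, south 27
Under OS (2×3), PE[0][0]:
  cycle 0: PE[0][0] → acc 54, east 6, south 9
  cycle 1: PE[0][0] → acc 56, east 1, south 2
Under RS (2×3), PE[0][0]:
  cycle 0: PE[0][0] → acc 54, east 54, south 9
  cycle 1: PE[0][0] → acc 6, east 6, south 1

dataflow = RS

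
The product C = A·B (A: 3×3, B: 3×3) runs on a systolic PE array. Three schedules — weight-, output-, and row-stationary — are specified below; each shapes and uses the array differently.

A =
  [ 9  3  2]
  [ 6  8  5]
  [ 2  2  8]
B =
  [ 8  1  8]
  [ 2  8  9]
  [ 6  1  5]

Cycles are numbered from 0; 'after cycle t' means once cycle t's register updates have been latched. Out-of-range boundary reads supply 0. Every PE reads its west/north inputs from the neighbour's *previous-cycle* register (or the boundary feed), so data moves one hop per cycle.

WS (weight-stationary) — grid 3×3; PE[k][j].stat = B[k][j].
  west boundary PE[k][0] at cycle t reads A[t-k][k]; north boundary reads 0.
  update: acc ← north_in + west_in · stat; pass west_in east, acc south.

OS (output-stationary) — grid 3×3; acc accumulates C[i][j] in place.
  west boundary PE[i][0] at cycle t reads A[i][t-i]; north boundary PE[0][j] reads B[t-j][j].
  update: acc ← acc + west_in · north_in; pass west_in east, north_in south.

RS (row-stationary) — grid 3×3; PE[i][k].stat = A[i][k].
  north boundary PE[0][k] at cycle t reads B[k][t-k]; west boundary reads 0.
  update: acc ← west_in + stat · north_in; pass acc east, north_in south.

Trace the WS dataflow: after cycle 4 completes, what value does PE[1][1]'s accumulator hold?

PE[1][1].acc = 18

WS 3×3: PE[1][1] cycle-by-cycle (with neighbour feeds):
  after 0 — PE[0][1] acc=0, pass-E 0, pass-S 0
  after 0 — PE[1][0] acc=0, pass-E 0, pass-S 0
  after 0 — PE[1][1] acc=0, pass-E 0, pass-S 0
  after 1 — PE[0][1] acc=9, pass-E 9, pass-S 9
  after 1 — PE[1][0] acc=78, pass-E 3, pass-S 78
  after 1 — PE[1][1] acc=0, pass-E 0, pass-S 0
  after 2 — PE[0][1] acc=6, pass-E 6, pass-S 6
  after 2 — PE[1][0] acc=64, pass-E 8, pass-S 64
  after 2 — PE[1][1] acc=33, pass-E 3, pass-S 33
  after 3 — PE[0][1] acc=2, pass-E 2, pass-S 2
  after 3 — PE[1][0] acc=20, pass-E 2, pass-S 20
  after 3 — PE[1][1] acc=70, pass-E 8, pass-S 70
  after 4 — PE[0][1] acc=0, pass-E 0, pass-S 0
  after 4 — PE[1][0] acc=0, pass-E 0, pass-S 0
  after 4 — PE[1][1] acc=18, pass-E 2, pass-S 18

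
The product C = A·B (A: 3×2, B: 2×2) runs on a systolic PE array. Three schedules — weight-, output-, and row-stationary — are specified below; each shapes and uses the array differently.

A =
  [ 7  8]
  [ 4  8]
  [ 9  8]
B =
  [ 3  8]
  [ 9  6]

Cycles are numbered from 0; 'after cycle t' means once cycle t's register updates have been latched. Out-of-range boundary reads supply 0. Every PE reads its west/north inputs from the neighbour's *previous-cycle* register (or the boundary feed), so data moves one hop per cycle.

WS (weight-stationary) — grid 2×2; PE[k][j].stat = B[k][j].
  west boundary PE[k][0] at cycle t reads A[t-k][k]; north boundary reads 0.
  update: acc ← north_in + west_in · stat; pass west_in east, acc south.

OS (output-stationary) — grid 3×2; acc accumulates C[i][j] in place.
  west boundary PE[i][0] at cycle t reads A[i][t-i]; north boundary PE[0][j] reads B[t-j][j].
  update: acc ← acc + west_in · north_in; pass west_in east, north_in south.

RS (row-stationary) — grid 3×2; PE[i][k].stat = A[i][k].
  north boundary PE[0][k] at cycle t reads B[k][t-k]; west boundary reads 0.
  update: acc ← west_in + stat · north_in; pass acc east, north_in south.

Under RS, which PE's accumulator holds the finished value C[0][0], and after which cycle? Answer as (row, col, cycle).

(row, col, cycle) = (0, 1, 1)

RS — PE[0][1] is where C[0][0] collects:
  after 0 — PE[0][1] acc=0, pass-E 0, pass-S 0
  after 1 — PE[0][1] acc=93, pass-E 93, pass-S 9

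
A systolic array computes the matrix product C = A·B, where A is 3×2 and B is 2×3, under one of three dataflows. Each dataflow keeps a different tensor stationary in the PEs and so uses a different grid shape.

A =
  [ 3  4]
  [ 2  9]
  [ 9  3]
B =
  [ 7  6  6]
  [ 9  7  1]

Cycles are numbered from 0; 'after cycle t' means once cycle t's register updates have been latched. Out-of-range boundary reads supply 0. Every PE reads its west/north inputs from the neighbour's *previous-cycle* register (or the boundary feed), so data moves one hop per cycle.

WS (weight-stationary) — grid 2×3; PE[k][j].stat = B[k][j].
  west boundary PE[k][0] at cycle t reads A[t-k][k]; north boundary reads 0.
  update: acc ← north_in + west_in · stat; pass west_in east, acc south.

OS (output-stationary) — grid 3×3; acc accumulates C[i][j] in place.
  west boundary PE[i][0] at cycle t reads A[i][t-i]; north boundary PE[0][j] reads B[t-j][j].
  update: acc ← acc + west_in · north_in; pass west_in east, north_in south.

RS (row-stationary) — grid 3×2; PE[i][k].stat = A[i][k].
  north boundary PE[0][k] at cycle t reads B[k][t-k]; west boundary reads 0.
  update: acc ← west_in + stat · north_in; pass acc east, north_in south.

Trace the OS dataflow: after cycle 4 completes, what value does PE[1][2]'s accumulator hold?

OS (3×3). Following PE[1][2] plus its west/north inputs:
  after 0 — PE[0][2] acc=0, pass-E 0, pass-S 0
  after 0 — PE[1][1] acc=0, pass-E 0, pass-S 0
  after 0 — PE[1][2] acc=0, pass-E 0, pass-S 0
  after 1 — PE[0][2] acc=0, pass-E 0, pass-S 0
  after 1 — PE[1][1] acc=0, pass-E 0, pass-S 0
  after 1 — PE[1][2] acc=0, pass-E 0, pass-S 0
  after 2 — PE[0][2] acc=18, pass-E 3, pass-S 6
  after 2 — PE[1][1] acc=12, pass-E 2, pass-S 6
  after 2 — PE[1][2] acc=0, pass-E 0, pass-S 0
  after 3 — PE[0][2] acc=22, pass-E 4, pass-S 1
  after 3 — PE[1][1] acc=75, pass-E 9, pass-S 7
  after 3 — PE[1][2] acc=12, pass-E 2, pass-S 6
  after 4 — PE[0][2] acc=22, pass-E 0, pass-S 0
  after 4 — PE[1][1] acc=75, pass-E 0, pass-S 0
  after 4 — PE[1][2] acc=21, pass-E 9, pass-S 1

PE[1][2].acc = 21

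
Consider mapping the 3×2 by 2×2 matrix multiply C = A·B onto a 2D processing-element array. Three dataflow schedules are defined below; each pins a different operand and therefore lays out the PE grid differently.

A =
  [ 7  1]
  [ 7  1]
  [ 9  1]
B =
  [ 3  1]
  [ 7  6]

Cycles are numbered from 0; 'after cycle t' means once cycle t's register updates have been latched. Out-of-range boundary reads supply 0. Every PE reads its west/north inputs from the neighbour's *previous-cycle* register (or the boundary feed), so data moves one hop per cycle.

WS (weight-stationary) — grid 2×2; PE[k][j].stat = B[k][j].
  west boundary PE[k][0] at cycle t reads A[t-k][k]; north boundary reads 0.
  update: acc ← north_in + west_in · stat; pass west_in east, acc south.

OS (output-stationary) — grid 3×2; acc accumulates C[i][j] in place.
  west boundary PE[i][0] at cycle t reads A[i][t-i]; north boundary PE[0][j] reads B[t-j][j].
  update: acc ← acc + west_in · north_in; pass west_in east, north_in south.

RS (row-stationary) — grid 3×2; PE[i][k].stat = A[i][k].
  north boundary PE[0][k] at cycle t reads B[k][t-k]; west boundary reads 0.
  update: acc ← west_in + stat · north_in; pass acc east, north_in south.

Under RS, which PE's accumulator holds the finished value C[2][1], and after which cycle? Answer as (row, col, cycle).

RS: C[2][1] accumulates in PE[2][1]:
  c0 r2c1: 0 / 0 / 0
  c1 r2c1: 0 / 0 / 0
  c2 r2c1: 0 / 0 / 0
  c3 r2c1: 34 / 34 / 7
  c4 r2c1: 15 / 15 / 6

(row, col, cycle) = (2, 1, 4)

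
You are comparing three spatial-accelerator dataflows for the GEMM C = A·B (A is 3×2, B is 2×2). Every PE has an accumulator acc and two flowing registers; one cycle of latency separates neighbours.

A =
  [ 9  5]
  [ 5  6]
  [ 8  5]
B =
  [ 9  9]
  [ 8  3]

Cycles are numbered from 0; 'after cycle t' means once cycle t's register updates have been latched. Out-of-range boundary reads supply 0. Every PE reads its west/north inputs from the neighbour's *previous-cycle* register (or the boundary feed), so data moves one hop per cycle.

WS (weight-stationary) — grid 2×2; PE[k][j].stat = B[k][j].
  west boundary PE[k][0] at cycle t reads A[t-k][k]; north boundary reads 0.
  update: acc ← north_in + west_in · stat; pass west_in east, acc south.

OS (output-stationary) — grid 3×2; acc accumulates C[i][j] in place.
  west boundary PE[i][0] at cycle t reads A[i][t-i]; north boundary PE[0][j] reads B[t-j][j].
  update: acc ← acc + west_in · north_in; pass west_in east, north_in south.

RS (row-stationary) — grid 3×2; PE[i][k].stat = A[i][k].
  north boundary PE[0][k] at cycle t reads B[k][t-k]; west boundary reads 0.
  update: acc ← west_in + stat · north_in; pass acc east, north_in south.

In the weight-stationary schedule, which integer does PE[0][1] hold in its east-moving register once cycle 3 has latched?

register = 8

WS 2×2: PE[0][1] cycle-by-cycle (with neighbour feeds):
  0: (0,0).acc=81  regs=<9,81>
  0: (0,1).acc=0  regs=<0,0>
  1: (0,0).acc=45  regs=<5,45>
  1: (0,1).acc=81  regs=<9,81>
  2: (0,0).acc=72  regs=<8,72>
  2: (0,1).acc=45  regs=<5,45>
  3: (0,0).acc=0  regs=<0,0>
  3: (0,1).acc=72  regs=<8,72>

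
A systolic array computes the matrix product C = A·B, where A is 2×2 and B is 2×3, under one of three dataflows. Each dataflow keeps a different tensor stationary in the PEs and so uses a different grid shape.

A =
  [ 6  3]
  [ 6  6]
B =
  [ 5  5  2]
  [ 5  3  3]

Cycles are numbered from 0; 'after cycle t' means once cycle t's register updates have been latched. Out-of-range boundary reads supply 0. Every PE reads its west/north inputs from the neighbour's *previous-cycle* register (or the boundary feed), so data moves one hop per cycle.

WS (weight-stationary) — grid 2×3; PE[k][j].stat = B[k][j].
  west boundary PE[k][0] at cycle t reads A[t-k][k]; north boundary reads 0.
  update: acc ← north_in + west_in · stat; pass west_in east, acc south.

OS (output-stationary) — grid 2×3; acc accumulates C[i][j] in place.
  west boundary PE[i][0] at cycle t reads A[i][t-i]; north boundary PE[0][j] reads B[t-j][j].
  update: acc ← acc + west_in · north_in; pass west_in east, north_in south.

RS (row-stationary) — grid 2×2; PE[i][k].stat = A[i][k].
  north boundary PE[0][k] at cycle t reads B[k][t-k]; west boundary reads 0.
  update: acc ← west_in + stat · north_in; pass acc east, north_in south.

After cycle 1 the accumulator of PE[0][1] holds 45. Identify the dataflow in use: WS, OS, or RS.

dataflow = RS

Under WS (2×3), PE[0][1]:
  cycle 0: PE[0][1] → acc 0, east 0, south 0
  cycle 1: PE[0][1] → acc 30, east 6, south 30
Under OS (2×3), PE[0][1]:
  cycle 0: PE[0][1] → acc 0, east 0, south 0
  cycle 1: PE[0][1] → acc 30, east 6, south 5
Under RS (2×2), PE[0][1]:
  cycle 0: PE[0][1] → acc 0, east 0, south 0
  cycle 1: PE[0][1] → acc 45, east 45, south 5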